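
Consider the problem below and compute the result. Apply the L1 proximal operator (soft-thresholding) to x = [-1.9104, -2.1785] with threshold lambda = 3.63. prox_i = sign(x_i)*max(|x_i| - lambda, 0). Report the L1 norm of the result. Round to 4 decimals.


Soft-thresholding with lambda = 3.63:
prox(-1.9104) = sign(-1.9104)*max(|-1.9104| - 3.63, 0) = 0.0
prox(-2.1785) = sign(-2.1785)*max(|-2.1785| - 3.63, 0) = 0.0
prox(x) = [0.0, 0.0]
||prox(x)||_1 = 0.0 + 0.0 = 0.0


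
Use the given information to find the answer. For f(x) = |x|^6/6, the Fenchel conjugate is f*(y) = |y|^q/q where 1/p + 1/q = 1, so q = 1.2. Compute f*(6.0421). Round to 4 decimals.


The conjugate exponent q satisfies 1/p + 1/q = 1.
p = 6, so q = 6/(6 - 1) = 1.2
|y|^q = 6.0421^1.2 = 8.6582
f*(6.0421) = 8.6582 / 1.2 = 7.2151


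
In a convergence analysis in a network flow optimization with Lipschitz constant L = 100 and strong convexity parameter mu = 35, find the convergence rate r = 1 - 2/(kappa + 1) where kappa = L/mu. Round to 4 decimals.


Step 1: Compute the condition number.
kappa = L/mu = 100/35 = 2.8571
Step 2: Compute the convergence rate.
r = 1 - 2/(kappa + 1) = 1 - 2*mu/(L + mu) = (L - mu)/(L + mu) = 65/135 = 0.4815


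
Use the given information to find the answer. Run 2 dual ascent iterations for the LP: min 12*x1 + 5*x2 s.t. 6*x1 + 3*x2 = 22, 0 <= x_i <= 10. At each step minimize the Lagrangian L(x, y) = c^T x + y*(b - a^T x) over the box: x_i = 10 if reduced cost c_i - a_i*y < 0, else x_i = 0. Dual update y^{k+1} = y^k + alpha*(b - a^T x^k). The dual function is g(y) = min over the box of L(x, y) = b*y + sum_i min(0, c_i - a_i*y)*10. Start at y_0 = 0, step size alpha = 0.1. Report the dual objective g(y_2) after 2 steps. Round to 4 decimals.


Dual ascent for LP: min 12*x1 + 5*x2, 6*x1 + 3*x2 = 22, 0 <= x_i <= 10
Step 1: y^k = 0.0, reduced costs: (12.0, 5.0)
  x^k = (0.0, 0.0), subgradient = b - a^T x = 22.0
  y^{k+1} = 0.0 + 0.1*22.0 = 2.2
Step 2: y^k = 2.2, reduced costs: (-1.2, -1.6)
  x^k = (10.0, 10.0), subgradient = b - a^T x = -68.0
  y^{k+1} = 2.2 + 0.1*-68.0 = -4.6
Dual objective at y_2 = -4.6: reduced costs (39.6, 18.8), box minimizer x = (0.0, 0.0)
g(y_2) = b*y + (c1 - a1*y)*x1 + (c2 - a2*y)*x2 = 22*(-4.6) + 39.6*0.0 + 18.8*0.0 = -101.2 + 0.0 + 0.0 = -101.2


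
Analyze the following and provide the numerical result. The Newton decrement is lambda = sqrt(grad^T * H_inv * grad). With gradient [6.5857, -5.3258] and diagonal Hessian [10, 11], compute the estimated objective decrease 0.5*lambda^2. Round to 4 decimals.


Step 1: H is diagonal, so H^(-1) * g = [0.6586, -0.4842].
Step 2: g^T H^(-1) g = sum_i g_i^2 / H_ii
  = (6.5857)^2/10 + (-5.3258)^2/11
  = 4.3371 + 2.5786 = 6.9157
Step 3: Objective decrease = 0.5 * g^T H^(-1) g = 3.4579


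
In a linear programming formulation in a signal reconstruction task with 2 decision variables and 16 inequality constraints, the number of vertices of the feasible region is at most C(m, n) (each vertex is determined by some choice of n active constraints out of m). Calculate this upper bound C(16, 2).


Each vertex corresponds to some choice of n active constraints out of m, so the number of vertices is at most C(m, n) = m! / (n!(m-n)!).
m = 16, n = 2
Numerator: 16 * 15
Denominator: 2! = 2
C(16, 2) = 120


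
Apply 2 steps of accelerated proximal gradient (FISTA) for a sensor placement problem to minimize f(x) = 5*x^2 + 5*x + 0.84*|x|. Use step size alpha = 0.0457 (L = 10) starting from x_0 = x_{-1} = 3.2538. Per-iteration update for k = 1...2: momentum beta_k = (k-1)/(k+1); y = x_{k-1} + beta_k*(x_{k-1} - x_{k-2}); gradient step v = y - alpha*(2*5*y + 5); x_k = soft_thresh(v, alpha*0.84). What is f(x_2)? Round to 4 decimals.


FISTA on f(x) = 5*x^2 + 5*x + 0.84*|x|
L = 10, alpha = 0.0457
Iteration 1: beta = 0.0, y = 3.2538 + 0.0*(3.2538 - 3.2538) = 3.2538
  grad(y) = 37.538, v = y - alpha*grad = 1.5383
  prox(v) = soft_thresh(1.5383, 0.0384) = 1.4999
Iteration 2: beta = 0.3333, y = 1.4999 + 0.3333*(1.4999 - 3.2538) = 0.9153
  grad(y) = 14.153, v = y - alpha*grad = 0.2685
  prox(v) = soft_thresh(0.2685, 0.0384) = 0.2301
f(x_2) = 5*0.2301^2 + 5*0.2301 + 0.84*|0.2301| = 1.6087


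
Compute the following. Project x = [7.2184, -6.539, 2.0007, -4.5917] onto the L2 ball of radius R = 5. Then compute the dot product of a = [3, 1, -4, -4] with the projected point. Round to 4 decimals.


Step 1: Compute ||x|| (intermediates to 6 decimals).
||x|| = sqrt(7.2184^2 + (-6.539)^2 + 2.0007^2 + (-4.5917)^2) = 10.952184
Step 2: Project.
Since ||x|| > R, scale = R/||x|| = 5/10.952184 = 0.45653, proj(x) = scale * x
proj(x) = [3.295416, -2.98525, 0.91338, -2.096249]
Step 3: Dot product.
a^T * proj(x) = 3*3.295416 + 1*(-2.98525) - 4*0.91338 - 4*(-2.096249) = 11.6325


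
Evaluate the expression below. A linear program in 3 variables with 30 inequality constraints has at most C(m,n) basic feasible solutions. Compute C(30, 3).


Each vertex corresponds to some choice of n active constraints out of m, so the number of vertices is at most C(m, n) = m! / (n!(m-n)!).
m = 30, n = 3
Numerator: 30 * 29 * 28
Denominator: 3! = 6
C(30, 3) = 4060


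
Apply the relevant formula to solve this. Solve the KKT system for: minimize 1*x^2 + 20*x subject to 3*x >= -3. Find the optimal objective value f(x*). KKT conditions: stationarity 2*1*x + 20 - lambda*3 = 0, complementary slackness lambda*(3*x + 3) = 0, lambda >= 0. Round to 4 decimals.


Step 1: Try lambda = 0 (constraint inactive).
x_unc = -20/(2*1) = -10.0
Check: 3*-10.0 = -30.0 < -3 -- violated!
Step 2: Constraint must be active: 3*x = -3
x* = -3/3 = -1.0
lambda = (2*1*(-1.0) + 20)/3 = 6.0
Step 3: Compute optimal value.
f(x*) = 1*(-1.0)^2 + 20*(-1.0) = -19.0


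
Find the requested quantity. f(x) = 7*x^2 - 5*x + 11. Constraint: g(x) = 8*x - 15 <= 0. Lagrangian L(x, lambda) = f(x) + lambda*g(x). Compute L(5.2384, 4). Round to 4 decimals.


Step 1: Evaluate f(x).
f(5.2384) = 7*5.2384^2 - 5*5.2384 + 11 = 176.8938
Step 2: Evaluate g(x).
g(5.2384) = 8*5.2384 - 15 = 26.9072
Step 3: Compute Lagrangian.
L = 176.8938 + 4*26.9072 = 284.5226


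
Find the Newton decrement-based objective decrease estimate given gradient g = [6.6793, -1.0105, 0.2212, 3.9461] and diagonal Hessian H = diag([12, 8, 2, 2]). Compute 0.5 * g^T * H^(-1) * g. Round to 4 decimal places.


Step 1: H is diagonal, so H^(-1) * g = [0.5566, -0.1263, 0.1106, 1.9731].
Step 2: g^T H^(-1) g = sum_i g_i^2 / H_ii
  = (6.6793)^2/12 + (-1.0105)^2/8 + (0.2212)^2/2 + (3.9461)^2/2
  = 3.7178 + 0.1276 + 0.0245 + 7.7859 = 11.6557
Step 3: Objective decrease = 0.5 * g^T H^(-1) g = 5.8279


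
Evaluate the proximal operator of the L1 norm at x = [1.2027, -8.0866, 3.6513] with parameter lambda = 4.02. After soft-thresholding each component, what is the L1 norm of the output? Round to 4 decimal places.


Soft-thresholding with lambda = 4.02:
prox(1.2027) = sign(1.2027)*max(|1.2027| - 4.02, 0) = 0.0
prox(-8.0866) = sign(-8.0866)*max(|-8.0866| - 4.02, 0) = -4.0666
prox(3.6513) = sign(3.6513)*max(|3.6513| - 4.02, 0) = 0.0
prox(x) = [0.0, -4.0666, 0.0]
||prox(x)||_1 = 0.0 + 4.0666 + 0.0 = 4.0666


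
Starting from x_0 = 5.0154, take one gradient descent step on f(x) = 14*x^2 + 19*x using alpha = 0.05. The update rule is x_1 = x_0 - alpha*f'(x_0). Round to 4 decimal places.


We compute the gradient at x_0 and apply the update.
f'(x) = 28*x + 19
f'(5.0154) = 28*5.0154 + 19 = 159.4312
x_1 = 5.0154 - 0.05*159.4312 = -2.9562


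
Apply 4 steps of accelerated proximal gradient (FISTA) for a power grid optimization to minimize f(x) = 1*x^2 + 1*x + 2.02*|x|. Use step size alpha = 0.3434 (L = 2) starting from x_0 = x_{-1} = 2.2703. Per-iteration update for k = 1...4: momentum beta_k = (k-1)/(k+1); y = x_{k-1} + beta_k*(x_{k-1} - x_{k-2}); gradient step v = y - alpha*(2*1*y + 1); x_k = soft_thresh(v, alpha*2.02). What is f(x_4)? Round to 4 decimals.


FISTA on f(x) = 1*x^2 + 1*x + 2.02*|x|
L = 2, alpha = 0.3434
Iteration 1: beta = 0.0, y = 2.2703 + 0.0*(2.2703 - 2.2703) = 2.2703
  grad(y) = 5.5406, v = y - alpha*grad = 0.3677
  prox(v) = soft_thresh(0.3677, 0.6937) = 0.0
Iteration 2: beta = 0.3333, y = 0.0 + 0.3333*(0.0 - 2.2703) = -0.7568
  grad(y) = -0.5135, v = y - alpha*grad = -0.5804
  prox(v) = soft_thresh(-0.5804, 0.6937) = 0.0
Iteration 3: beta = 0.5, y = 0.0 + 0.5*(0.0 - 0.0) = 0.0
  grad(y) = 1.0, v = y - alpha*grad = -0.3434
  prox(v) = soft_thresh(-0.3434, 0.6937) = 0.0
Iteration 4: beta = 0.6, y = 0.0 + 0.6*(0.0 - 0.0) = 0.0
  grad(y) = 1.0, v = y - alpha*grad = -0.3434
  prox(v) = soft_thresh(-0.3434, 0.6937) = 0.0
f(x_4) = 1*0.0^2 + 1*0.0 + 2.02*|0.0| = 0.0


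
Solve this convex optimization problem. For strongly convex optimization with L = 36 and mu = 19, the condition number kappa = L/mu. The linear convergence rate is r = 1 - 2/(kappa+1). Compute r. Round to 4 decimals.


Step 1: Compute the condition number.
kappa = L/mu = 36/19 = 1.8947
Step 2: Compute the convergence rate.
r = 1 - 2/(kappa + 1) = 1 - 2*mu/(L + mu) = (L - mu)/(L + mu) = 17/55 = 0.3091


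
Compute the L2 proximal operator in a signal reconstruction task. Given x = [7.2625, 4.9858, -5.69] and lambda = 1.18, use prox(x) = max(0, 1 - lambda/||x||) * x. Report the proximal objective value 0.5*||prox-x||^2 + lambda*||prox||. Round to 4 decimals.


Step 1: Compute ||x||.
||x|| = 10.487
Step 2: Compute scaling factor.
scale = max(0, 1 - 1.18/10.487) = 0.8875
Step 3: prox(x) = [6.4453, 4.4248, -5.0498]
||prox(x)|| = 9.307
Step 4: Proximal objective.
0.5*||prox-x||^2 = 0.6962
lambda*||prox|| = 10.9823
Total = 11.6785


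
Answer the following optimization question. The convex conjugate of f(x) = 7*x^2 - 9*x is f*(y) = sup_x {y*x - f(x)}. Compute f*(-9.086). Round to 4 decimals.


f*(y) = sup_x {y*x - a*x^2 - b*x} = sup_x {(y-b)*x - a*x^2}
FOC: (y - b) - 2a*x = 0 => x* = (y - b)/(2a)
x* = (-9.086 + 9)/(2*7) = -0.0061
f*(-9.086) = (y-b)^2/(4a) = (-9.086 + 9)^2/(4*7)
= 0.0074/28 = 0.0003


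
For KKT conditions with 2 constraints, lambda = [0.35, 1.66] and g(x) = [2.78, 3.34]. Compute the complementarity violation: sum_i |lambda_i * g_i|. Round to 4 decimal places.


KKT complementary slackness check:
lambda_1 * g_1 = 0.35 * 2.78 = 0.973
lambda_2 * g_2 = 1.66 * 3.34 = 5.5444
Total violation = 0.973 + 5.5444 = 6.5174


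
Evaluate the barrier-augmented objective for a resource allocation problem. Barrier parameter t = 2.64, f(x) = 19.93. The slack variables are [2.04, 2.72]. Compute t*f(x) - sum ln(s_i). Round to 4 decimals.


Step 1: Compute log-barrier.
ln values: [0.7129, 1.0006]
phi = -(0.7129 + 1.0006) = -1.7136
Step 2: Compute augmented objective.
t*f(x) = 2.64*19.93 = 52.6152
Total = 52.6152 - 1.7136 = 50.9016


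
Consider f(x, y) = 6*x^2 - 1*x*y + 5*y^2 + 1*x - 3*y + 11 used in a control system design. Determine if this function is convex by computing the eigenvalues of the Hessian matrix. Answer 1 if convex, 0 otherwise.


The Hessian of f(x,y) = 6*x^2 - 1*x*y + 5*y^2 + 1*x - 3*y + 11 is:
H = [[12, -1], [-1, 10]]
Trace = 12 + 10 = 22
Determinant = 12*10 - (-1)^2 = 119
Discriminant = (22)^2 - 4*119 = 8.0
Eigenvalues: lambda_1 = 9.5858, lambda_2 = 12.4142
The function is convex.

1


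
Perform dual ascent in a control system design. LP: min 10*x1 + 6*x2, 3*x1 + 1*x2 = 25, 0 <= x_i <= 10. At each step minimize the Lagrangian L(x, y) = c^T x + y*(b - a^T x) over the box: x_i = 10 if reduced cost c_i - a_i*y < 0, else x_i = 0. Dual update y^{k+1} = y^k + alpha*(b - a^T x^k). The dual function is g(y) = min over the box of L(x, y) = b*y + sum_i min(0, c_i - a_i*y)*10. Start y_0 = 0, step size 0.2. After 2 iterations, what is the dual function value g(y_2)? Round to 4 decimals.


Dual ascent for LP: min 10*x1 + 6*x2, 3*x1 + 1*x2 = 25, 0 <= x_i <= 10
Step 1: y^k = 0.0, reduced costs: (10.0, 6.0)
  x^k = (0.0, 0.0), subgradient = b - a^T x = 25.0
  y^{k+1} = 0.0 + 0.2*25.0 = 5.0
Step 2: y^k = 5.0, reduced costs: (-5.0, 1.0)
  x^k = (10.0, 0.0), subgradient = b - a^T x = -5.0
  y^{k+1} = 5.0 + 0.2*-5.0 = 4.0
Dual objective at y_2 = 4.0: reduced costs (-2.0, 2.0), box minimizer x = (10.0, 0.0)
g(y_2) = b*y + (c1 - a1*y)*x1 + (c2 - a2*y)*x2 = 25*4.0 + (-2.0)*10.0 + 2.0*0.0 = 100.0 - 20.0 + 0.0 = 80.0


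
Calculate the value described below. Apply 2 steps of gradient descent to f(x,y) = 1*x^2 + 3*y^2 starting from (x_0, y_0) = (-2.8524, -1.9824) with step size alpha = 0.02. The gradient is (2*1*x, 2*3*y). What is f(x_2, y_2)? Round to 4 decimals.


Gradient descent on f(x,y) = 1*x^2 + 3*y^2.
Starting point: (-2.8524, -1.9824), alpha = 0.02
Step 1: grad_x = 2*1*-2.8524 = -5.7048, grad_y = 2*3*-1.9824 = -11.8944
  x_1 = -2.8524 - 0.02*-5.7048 = -2.7383
  y_1 = -1.9824 - 0.02*-11.8944 = -1.7445
Step 2: grad_x = 2*1*-2.7383 = -5.4766, grad_y = 2*3*-1.7445 = -10.4671
  x_2 = -2.7383 - 0.02*-5.4766 = -2.6288
  y_2 = -1.7445 - 0.02*-10.4671 = -1.5352
f(-2.6288, -1.5352) = 1*(-2.6288)^2 + 3*(-1.5352)^2 = 13.9807


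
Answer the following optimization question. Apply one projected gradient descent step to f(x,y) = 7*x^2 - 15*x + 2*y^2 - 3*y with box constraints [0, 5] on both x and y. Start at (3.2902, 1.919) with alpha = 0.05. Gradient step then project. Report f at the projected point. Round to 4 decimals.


Step 1: Compute gradient at (3.2902, 1.919).
grad_x = 2*7*3.2902 - 15 = 31.0628
grad_y = 2*2*1.919 - 3 = 4.676
Step 2: Gradient step.
x_raw = 3.2902 - 0.05*31.0628 = 1.7371
y_raw = 1.919 - 0.05*4.676 = 1.6852
Step 3: Project onto [0, 5].
x_proj = clip(1.7371) = 1.7371
y_proj = clip(1.6852) = 1.6852
Step 4: Evaluate f.
f(1.7371, 1.6852) = -4.3101


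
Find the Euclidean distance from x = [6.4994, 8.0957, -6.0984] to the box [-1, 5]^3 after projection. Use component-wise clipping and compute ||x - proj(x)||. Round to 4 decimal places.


Project each component onto [-1, 5].
clip(6.4994) = 5.0, clip(8.0957) = 5.0, clip(-6.0984) = -1.0
Projection = [5.0, 5.0, -1.0]
Squared diffs: [2.2482, 9.5834, 25.9937]
Distance = sqrt(37.8253) = 6.1502


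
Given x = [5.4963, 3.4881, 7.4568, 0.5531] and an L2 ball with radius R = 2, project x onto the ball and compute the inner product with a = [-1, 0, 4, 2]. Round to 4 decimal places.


Step 1: Compute ||x|| (intermediates to 6 decimals).
||x|| = sqrt(5.4963^2 + 3.4881^2 + 7.4568^2 + 0.5531^2) = 9.913927
Step 2: Project.
Since ||x|| > R, scale = R/||x|| = 2/9.913927 = 0.201736, proj(x) = scale * x
proj(x) = [1.108802, 0.703675, 1.504305, 0.11158]
Step 3: Dot product.
a^T * proj(x) = -1*1.108802 + 0*0.703675 + 4*1.504305 + 2*0.11158 = 5.1316


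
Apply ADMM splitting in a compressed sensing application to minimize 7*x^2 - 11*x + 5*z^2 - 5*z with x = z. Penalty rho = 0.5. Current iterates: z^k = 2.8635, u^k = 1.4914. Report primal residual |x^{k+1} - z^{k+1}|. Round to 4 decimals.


ADMM iteration with rho = 0.5, z^k = 2.8635, u^k = 1.4914
Step 1: x-update.
Minimize 7*x^2 - 11*x + (0.5/2)*(x - 2.8635 + 1.4914)^2
FOC: (2*7 + 0.5)*x = 11 + 0.5*(2.8635 - 1.4914)
x^{k+1} = 0.8059
Step 2: z-update.
Minimize 5*z^2 - 5*z + (0.5/2)*(0.8059 - z + 1.4914)^2
FOC: (2*5 + 0.5)*z = 5 + 0.5*(0.8059 + 1.4914)
z^{k+1} = 0.5856
Step 3: u-update.
u^{k+1} = 1.4914 + 0.8059 - 0.5856 = 1.7117
Step 4: Primal residual = |0.8059 - 0.5856| = 0.2203


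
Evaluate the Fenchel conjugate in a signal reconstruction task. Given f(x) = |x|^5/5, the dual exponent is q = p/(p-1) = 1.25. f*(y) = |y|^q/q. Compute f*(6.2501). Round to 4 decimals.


The conjugate exponent q satisfies 1/p + 1/q = 1.
p = 5, so q = 5/(5 - 1) = 1.25
|y|^q = 6.2501^1.25 = 9.8823
f*(6.2501) = 9.8823 / 1.25 = 7.9059


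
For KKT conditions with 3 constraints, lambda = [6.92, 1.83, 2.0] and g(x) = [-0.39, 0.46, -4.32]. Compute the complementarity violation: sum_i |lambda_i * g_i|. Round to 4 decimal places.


KKT complementary slackness check:
lambda_1 * g_1 = 6.92 * -0.39 = -2.6988
lambda_2 * g_2 = 1.83 * 0.46 = 0.8418
lambda_3 * g_3 = 2.0 * -4.32 = -8.64
Total violation = 2.6988 + 0.8418 + 8.64 = 12.1806


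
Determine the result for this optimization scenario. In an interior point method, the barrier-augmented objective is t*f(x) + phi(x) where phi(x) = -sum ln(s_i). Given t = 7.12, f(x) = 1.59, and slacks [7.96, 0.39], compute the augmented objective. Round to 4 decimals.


Step 1: Compute log-barrier.
ln values: [2.0744, -0.9416]
phi = -(2.0744 - 0.9416) = -1.1328
Step 2: Compute augmented objective.
t*f(x) = 7.12*1.59 = 11.3208
Total = 11.3208 - 1.1328 = 10.188


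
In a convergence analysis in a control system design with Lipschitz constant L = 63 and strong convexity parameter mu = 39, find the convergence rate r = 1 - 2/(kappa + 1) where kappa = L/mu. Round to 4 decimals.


Step 1: Compute the condition number.
kappa = L/mu = 63/39 = 1.6154
Step 2: Compute the convergence rate.
r = 1 - 2/(kappa + 1) = 1 - 2*mu/(L + mu) = (L - mu)/(L + mu) = 24/102 = 0.2353


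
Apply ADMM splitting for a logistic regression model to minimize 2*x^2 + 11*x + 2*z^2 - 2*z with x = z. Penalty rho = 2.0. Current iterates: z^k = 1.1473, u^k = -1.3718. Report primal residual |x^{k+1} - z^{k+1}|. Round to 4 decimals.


ADMM iteration with rho = 2.0, z^k = 1.1473, u^k = -1.3718
Step 1: x-update.
Minimize 2*x^2 + 11*x + (2.0/2)*(x - 1.1473 - 1.3718)^2
FOC: (2*2 + 2.0)*x = -11 + 2.0*(1.1473 + 1.3718)
x^{k+1} = -0.9936
Step 2: z-update.
Minimize 2*z^2 - 2*z + (2.0/2)*(-0.9936 - z - 1.3718)^2
FOC: (2*2 + 2.0)*z = 2 + 2.0*(-0.9936 - 1.3718)
z^{k+1} = -0.4551
Step 3: u-update.
u^{k+1} = -1.3718 - 0.9936 + 0.4551 = -1.9103
Step 4: Primal residual = |-0.9936 + 0.4551| = 0.5385


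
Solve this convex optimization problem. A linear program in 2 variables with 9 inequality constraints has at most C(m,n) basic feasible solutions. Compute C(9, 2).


Each vertex corresponds to some choice of n active constraints out of m, so the number of vertices is at most C(m, n) = m! / (n!(m-n)!).
m = 9, n = 2
Numerator: 9 * 8
Denominator: 2! = 2
C(9, 2) = 36


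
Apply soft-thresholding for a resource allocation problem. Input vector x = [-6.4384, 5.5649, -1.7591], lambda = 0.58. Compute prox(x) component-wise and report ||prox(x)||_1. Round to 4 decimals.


Soft-thresholding with lambda = 0.58:
prox(-6.4384) = sign(-6.4384)*max(|-6.4384| - 0.58, 0) = -5.8584
prox(5.5649) = sign(5.5649)*max(|5.5649| - 0.58, 0) = 4.9849
prox(-1.7591) = sign(-1.7591)*max(|-1.7591| - 0.58, 0) = -1.1791
prox(x) = [-5.8584, 4.9849, -1.1791]
||prox(x)||_1 = 5.8584 + 4.9849 + 1.1791 = 12.0224


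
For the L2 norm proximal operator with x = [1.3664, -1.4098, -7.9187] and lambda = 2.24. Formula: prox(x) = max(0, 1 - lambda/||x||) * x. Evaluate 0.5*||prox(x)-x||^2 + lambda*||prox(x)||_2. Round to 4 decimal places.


Step 1: Compute ||x||.
||x|| = 8.1585
Step 2: Compute scaling factor.
scale = max(0, 1 - 2.24/8.1585) = 0.7254
Step 3: prox(x) = [0.9912, -1.0227, -5.7445]
||prox(x)|| = 5.9185
Step 4: Proximal objective.
0.5*||prox-x||^2 = 2.5088
lambda*||prox|| = 13.2574
Total = 15.7661


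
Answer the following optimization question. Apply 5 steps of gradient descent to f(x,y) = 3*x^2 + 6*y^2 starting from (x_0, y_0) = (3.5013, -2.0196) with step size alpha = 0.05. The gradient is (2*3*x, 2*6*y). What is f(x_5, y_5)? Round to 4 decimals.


Gradient descent on f(x,y) = 3*x^2 + 6*y^2.
Starting point: (3.5013, -2.0196), alpha = 0.05
Step 1: grad_x = 2*3*3.5013 = 21.0078, grad_y = 2*6*-2.0196 = -24.2352
  x_1 = 3.5013 - 0.05*21.0078 = 2.4509
  y_1 = -2.0196 - 0.05*-24.2352 = -0.8078
Step 2: grad_x = 2*3*2.4509 = 14.7055, grad_y = 2*6*-0.8078 = -9.6941
  x_2 = 2.4509 - 0.05*14.7055 = 1.7156
  y_2 = -0.8078 - 0.05*-9.6941 = -0.3231
Step 3: grad_x = 2*3*1.7156 = 10.2938, grad_y = 2*6*-0.3231 = -3.8776
  x_3 = 1.7156 - 0.05*10.2938 = 1.2009
  y_3 = -0.3231 - 0.05*-3.8776 = -0.1293
Step 4: grad_x = 2*3*1.2009 = 7.2057, grad_y = 2*6*-0.1293 = -1.5511
  x_4 = 1.2009 - 0.05*7.2057 = 0.8407
  y_4 = -0.1293 - 0.05*-1.5511 = -0.0517
Step 5: grad_x = 2*3*0.8407 = 5.044, grad_y = 2*6*-0.0517 = -0.6204
  x_5 = 0.8407 - 0.05*5.044 = 0.5885
  y_5 = -0.0517 - 0.05*-0.6204 = -0.0207
f(0.5885, -0.0207) = 3*0.5885^2 + 6*(-0.0207)^2 = 1.0414


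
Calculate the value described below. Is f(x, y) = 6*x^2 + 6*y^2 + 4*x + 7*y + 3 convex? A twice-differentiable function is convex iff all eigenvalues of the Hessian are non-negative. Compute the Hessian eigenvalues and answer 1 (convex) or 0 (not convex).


The Hessian of f(x,y) = 6*x^2 + 6*y^2 + 4*x + 7*y + 3 is:
H = [[12, 0], [0, 12]]
Trace = 12 + 12 = 24
Determinant = 12*12 - (0)^2 = 144
Discriminant = (24)^2 - 4*144 = 0.0
Eigenvalues: lambda_1 = 12.0, lambda_2 = 12.0
The function is convex.

1


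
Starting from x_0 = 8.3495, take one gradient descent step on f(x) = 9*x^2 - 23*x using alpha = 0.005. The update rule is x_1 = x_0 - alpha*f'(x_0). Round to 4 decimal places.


We compute the gradient at x_0 and apply the update.
f'(x) = 18*x - 23
f'(8.3495) = 18*8.3495 - 23 = 127.291
x_1 = 8.3495 - 0.005*127.291 = 7.713


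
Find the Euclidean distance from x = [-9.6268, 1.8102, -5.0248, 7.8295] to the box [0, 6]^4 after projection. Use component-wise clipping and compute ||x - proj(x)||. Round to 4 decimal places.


Project each component onto [0, 6].
clip(-9.6268) = 0.0, clip(1.8102) = 1.8102, clip(-5.0248) = 0.0, clip(7.8295) = 6.0
Projection = [0.0, 1.8102, 0.0, 6.0]
Squared diffs: [92.6753, 0.0, 25.2486, 3.3471]
Distance = sqrt(121.271) = 11.0123


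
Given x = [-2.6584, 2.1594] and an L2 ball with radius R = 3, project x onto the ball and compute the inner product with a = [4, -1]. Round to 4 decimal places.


Step 1: Compute ||x|| (intermediates to 6 decimals).
||x|| = sqrt((-2.6584)^2 + 2.1594^2) = 3.424923
Step 2: Project.
Since ||x|| > R, scale = R/||x|| = 3/3.424923 = 0.875932, proj(x) = scale * x
proj(x) = [-2.328578, 1.891488]
Step 3: Dot product.
a^T * proj(x) = 4*(-2.328578) - 1*1.891488 = -11.2058


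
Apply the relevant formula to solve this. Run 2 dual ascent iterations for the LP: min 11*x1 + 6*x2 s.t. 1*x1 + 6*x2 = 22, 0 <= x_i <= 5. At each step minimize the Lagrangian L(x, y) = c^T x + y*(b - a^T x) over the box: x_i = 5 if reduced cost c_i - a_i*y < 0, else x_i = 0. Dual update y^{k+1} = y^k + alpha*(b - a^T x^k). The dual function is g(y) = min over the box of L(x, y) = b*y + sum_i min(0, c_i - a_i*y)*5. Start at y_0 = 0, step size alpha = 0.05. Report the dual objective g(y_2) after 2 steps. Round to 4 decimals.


Dual ascent for LP: min 11*x1 + 6*x2, 1*x1 + 6*x2 = 22, 0 <= x_i <= 5
Step 1: y^k = 0.0, reduced costs: (11.0, 6.0)
  x^k = (0.0, 0.0), subgradient = b - a^T x = 22.0
  y^{k+1} = 0.0 + 0.05*22.0 = 1.1
Step 2: y^k = 1.1, reduced costs: (9.9, -0.6)
  x^k = (0.0, 5.0), subgradient = b - a^T x = -8.0
  y^{k+1} = 1.1 + 0.05*-8.0 = 0.7
Dual objective at y_2 = 0.7: reduced costs (10.3, 1.8), box minimizer x = (0.0, 0.0)
g(y_2) = b*y + (c1 - a1*y)*x1 + (c2 - a2*y)*x2 = 22*0.7 + 10.3*0.0 + 1.8*0.0 = 15.4 + 0.0 + 0.0 = 15.4


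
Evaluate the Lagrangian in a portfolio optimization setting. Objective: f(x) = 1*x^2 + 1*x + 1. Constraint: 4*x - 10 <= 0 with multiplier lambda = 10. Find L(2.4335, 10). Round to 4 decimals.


Step 1: Evaluate f(x).
f(2.4335) = 1*2.4335^2 + 1*2.4335 + 1 = 9.3554
Step 2: Evaluate g(x).
g(2.4335) = 4*2.4335 - 10 = -0.266
Step 3: Compute Lagrangian.
L = 9.3554 + 10*-0.266 = 6.6954


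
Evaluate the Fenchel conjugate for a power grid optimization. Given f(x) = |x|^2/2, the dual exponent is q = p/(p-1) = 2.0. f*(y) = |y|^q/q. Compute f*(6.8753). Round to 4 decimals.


The conjugate exponent q satisfies 1/p + 1/q = 1.
p = 2, so q = 2/(2 - 1) = 2.0
|y|^q = 6.8753^2.0 = 47.2698
f*(6.8753) = 47.2698 / 2.0 = 23.6349


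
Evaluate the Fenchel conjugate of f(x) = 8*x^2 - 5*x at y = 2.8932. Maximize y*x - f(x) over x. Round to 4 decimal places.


f*(y) = sup_x {y*x - a*x^2 - b*x} = sup_x {(y-b)*x - a*x^2}
FOC: (y - b) - 2a*x = 0 => x* = (y - b)/(2a)
x* = (2.8932 + 5)/(2*8) = 0.4933
f*(2.8932) = (y-b)^2/(4a) = (2.8932 + 5)^2/(4*8)
= 62.3026/32 = 1.947


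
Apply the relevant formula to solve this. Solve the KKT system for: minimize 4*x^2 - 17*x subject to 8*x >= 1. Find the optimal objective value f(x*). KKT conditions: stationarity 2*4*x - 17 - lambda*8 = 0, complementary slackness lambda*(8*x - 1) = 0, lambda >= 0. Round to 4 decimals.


Step 1: Try lambda = 0 (constraint inactive).
Stationarity: 2*4*x - 17 = 0
x* = 17/(2*4) = 2.125
Check constraint: 8*2.125 = 17.0 >= 1 -- satisfied.
Step 2: Compute optimal value.
f(x*) = 4*2.125^2 - 17*2.125 = -18.0625


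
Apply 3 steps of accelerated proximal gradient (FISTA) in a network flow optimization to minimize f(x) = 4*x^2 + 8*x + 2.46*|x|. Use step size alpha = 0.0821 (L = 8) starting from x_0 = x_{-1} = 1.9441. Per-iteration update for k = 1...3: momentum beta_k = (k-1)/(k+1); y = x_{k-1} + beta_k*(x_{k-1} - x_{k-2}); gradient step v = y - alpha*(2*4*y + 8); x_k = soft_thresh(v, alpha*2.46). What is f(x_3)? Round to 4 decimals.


FISTA on f(x) = 4*x^2 + 8*x + 2.46*|x|
L = 8, alpha = 0.0821
Iteration 1: beta = 0.0, y = 1.9441 + 0.0*(1.9441 - 1.9441) = 1.9441
  grad(y) = 23.5528, v = y - alpha*grad = 0.0104
  prox(v) = soft_thresh(0.0104, 0.202) = 0.0
Iteration 2: beta = 0.3333, y = 0.0 + 0.3333*(0.0 - 1.9441) = -0.648
  grad(y) = 2.8157, v = y - alpha*grad = -0.8792
  prox(v) = soft_thresh(-0.8792, 0.202) = -0.6772
Iteration 3: beta = 0.5, y = -0.6772 + 0.5*(-0.6772 - 0.0) = -1.0159
  grad(y) = -0.1269, v = y - alpha*grad = -1.0054
  prox(v) = soft_thresh(-1.0054, 0.202) = -0.8035
f(x_3) = 4*(-0.8035)^2 + 8*(-0.8035) + 2.46*|-0.8035| = -1.869


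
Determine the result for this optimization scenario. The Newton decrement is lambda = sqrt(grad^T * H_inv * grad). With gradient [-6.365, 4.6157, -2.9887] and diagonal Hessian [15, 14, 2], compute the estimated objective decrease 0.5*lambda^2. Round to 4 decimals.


Step 1: H is diagonal, so H^(-1) * g = [-0.4243, 0.3297, -1.4944].
Step 2: g^T H^(-1) g = sum_i g_i^2 / H_ii
  = (-6.365)^2/15 + (4.6157)^2/14 + (-2.9887)^2/2
  = 2.7009 + 1.5218 + 4.4662 = 8.6888
Step 3: Objective decrease = 0.5 * g^T H^(-1) g = 4.3444


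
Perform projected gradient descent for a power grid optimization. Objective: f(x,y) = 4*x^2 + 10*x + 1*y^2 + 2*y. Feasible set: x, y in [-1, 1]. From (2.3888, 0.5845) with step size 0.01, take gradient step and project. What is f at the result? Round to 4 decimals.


Step 1: Compute gradient at (2.3888, 0.5845).
grad_x = 2*4*2.3888 + 10 = 29.1104
grad_y = 2*1*0.5845 + 2 = 3.169
Step 2: Gradient step.
x_raw = 2.3888 - 0.01*29.1104 = 2.0977
y_raw = 0.5845 - 0.01*3.169 = 0.5528
Step 3: Project onto [-1, 1].
x_proj = clip(2.0977) = 1.0
y_proj = clip(0.5528) = 0.5528
Step 4: Evaluate f.
f(1.0, 0.5528) = 15.4112


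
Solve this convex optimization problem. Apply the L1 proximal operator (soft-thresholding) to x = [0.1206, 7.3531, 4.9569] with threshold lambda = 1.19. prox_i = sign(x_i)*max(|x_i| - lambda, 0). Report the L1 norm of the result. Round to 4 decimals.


Soft-thresholding with lambda = 1.19:
prox(0.1206) = sign(0.1206)*max(|0.1206| - 1.19, 0) = 0.0
prox(7.3531) = sign(7.3531)*max(|7.3531| - 1.19, 0) = 6.1631
prox(4.9569) = sign(4.9569)*max(|4.9569| - 1.19, 0) = 3.7669
prox(x) = [0.0, 6.1631, 3.7669]
||prox(x)||_1 = 0.0 + 6.1631 + 3.7669 = 9.93


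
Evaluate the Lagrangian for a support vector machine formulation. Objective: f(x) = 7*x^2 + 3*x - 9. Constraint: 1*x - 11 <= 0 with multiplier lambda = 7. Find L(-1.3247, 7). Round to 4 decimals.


Step 1: Evaluate f(x).
f(-1.3247) = 7*(-1.3247)^2 + 3*(-1.3247) - 9 = -0.6903
Step 2: Evaluate g(x).
g(-1.3247) = 1*-1.3247 - 11 = -12.3247
Step 3: Compute Lagrangian.
L = -0.6903 + 7*-12.3247 = -86.9632


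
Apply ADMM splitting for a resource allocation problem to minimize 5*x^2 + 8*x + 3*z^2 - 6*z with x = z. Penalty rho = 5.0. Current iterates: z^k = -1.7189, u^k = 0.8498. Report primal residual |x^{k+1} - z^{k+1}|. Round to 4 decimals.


ADMM iteration with rho = 5.0, z^k = -1.7189, u^k = 0.8498
Step 1: x-update.
Minimize 5*x^2 + 8*x + (5.0/2)*(x + 1.7189 + 0.8498)^2
FOC: (2*5 + 5.0)*x = -8 + 5.0*(-1.7189 - 0.8498)
x^{k+1} = -1.3896
Step 2: z-update.
Minimize 3*z^2 - 6*z + (5.0/2)*(-1.3896 - z + 0.8498)^2
FOC: (2*3 + 5.0)*z = 6 + 5.0*(-1.3896 + 0.8498)
z^{k+1} = 0.3001
Step 3: u-update.
u^{k+1} = 0.8498 - 1.3896 - 0.3001 = -0.8399
Step 4: Primal residual = |-1.3896 - 0.3001| = 1.6897


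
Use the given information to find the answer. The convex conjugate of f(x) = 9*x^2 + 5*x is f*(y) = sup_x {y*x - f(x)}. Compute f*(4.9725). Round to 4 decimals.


f*(y) = sup_x {y*x - a*x^2 - b*x} = sup_x {(y-b)*x - a*x^2}
FOC: (y - b) - 2a*x = 0 => x* = (y - b)/(2a)
x* = (4.9725 - 5)/(2*9) = -0.0015
f*(4.9725) = (y-b)^2/(4a) = (4.9725 - 5)^2/(4*9)
= 0.0008/36 = 0.0


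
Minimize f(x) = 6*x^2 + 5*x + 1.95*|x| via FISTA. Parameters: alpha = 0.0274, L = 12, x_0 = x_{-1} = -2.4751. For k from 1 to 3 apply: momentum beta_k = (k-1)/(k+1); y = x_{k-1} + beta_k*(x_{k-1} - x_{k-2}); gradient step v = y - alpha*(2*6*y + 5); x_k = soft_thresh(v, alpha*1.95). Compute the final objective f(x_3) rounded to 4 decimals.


FISTA on f(x) = 6*x^2 + 5*x + 1.95*|x|
L = 12, alpha = 0.0274
Iteration 1: beta = 0.0, y = -2.4751 + 0.0*(-2.4751 + 2.4751) = -2.4751
  grad(y) = -24.7012, v = y - alpha*grad = -1.7983
  prox(v) = soft_thresh(-1.7983, 0.0534) = -1.7449
Iteration 2: beta = 0.3333, y = -1.7449 + 0.3333*(-1.7449 + 2.4751) = -1.5014
  grad(y) = -13.0173, v = y - alpha*grad = -1.1448
  prox(v) = soft_thresh(-1.1448, 0.0534) = -1.0913
Iteration 3: beta = 0.5, y = -1.0913 + 0.5*(-1.0913 + 1.7449) = -0.7646
  grad(y) = -4.1749, v = y - alpha*grad = -0.6502
  prox(v) = soft_thresh(-0.6502, 0.0534) = -0.5968
f(x_3) = 6*(-0.5968)^2 + 5*(-0.5968) + 1.95*|-0.5968| = 0.3166


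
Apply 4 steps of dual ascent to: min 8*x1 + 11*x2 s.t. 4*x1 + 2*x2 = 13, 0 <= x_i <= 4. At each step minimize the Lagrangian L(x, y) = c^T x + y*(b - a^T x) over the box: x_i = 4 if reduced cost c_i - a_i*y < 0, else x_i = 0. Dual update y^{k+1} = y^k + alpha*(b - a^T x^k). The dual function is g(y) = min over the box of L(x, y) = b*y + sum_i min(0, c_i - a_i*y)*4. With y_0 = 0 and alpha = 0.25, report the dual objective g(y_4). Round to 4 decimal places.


Dual ascent for LP: min 8*x1 + 11*x2, 4*x1 + 2*x2 = 13, 0 <= x_i <= 4
Step 1: y^k = 0.0, reduced costs: (8.0, 11.0)
  x^k = (0.0, 0.0), subgradient = b - a^T x = 13.0
  y^{k+1} = 0.0 + 0.25*13.0 = 3.25
Step 2: y^k = 3.25, reduced costs: (-5.0, 4.5)
  x^k = (4.0, 0.0), subgradient = b - a^T x = -3.0
  y^{k+1} = 3.25 + 0.25*-3.0 = 2.5
Step 3: y^k = 2.5, reduced costs: (-2.0, 6.0)
  x^k = (4.0, 0.0), subgradient = b - a^T x = -3.0
  y^{k+1} = 2.5 + 0.25*-3.0 = 1.75
Step 4: y^k = 1.75, reduced costs: (1.0, 7.5)
  x^k = (0.0, 0.0), subgradient = b - a^T x = 13.0
  y^{k+1} = 1.75 + 0.25*13.0 = 5.0
Dual objective at y_4 = 5.0: reduced costs (-12.0, 1.0), box minimizer x = (4.0, 0.0)
g(y_4) = b*y + (c1 - a1*y)*x1 + (c2 - a2*y)*x2 = 13*5.0 + (-12.0)*4.0 + 1.0*0.0 = 65.0 - 48.0 + 0.0 = 17.0


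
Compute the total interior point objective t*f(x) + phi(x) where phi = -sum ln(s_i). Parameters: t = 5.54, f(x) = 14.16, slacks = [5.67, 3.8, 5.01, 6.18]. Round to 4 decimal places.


Step 1: Compute log-barrier.
ln values: [1.7352, 1.335, 1.6114, 1.8213]
phi = -(1.7352 + 1.335 + 1.6114 + 1.8213) = -6.5029
Step 2: Compute augmented objective.
t*f(x) = 5.54*14.16 = 78.4464
Total = 78.4464 - 6.5029 = 71.9435


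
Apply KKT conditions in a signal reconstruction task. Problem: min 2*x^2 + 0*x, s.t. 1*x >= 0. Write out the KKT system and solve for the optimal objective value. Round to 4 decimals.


Step 1: Try lambda = 0 (constraint inactive).
Stationarity: 2*2*x + 0 = 0
x* = 0/(2*2) = 0.0
Check constraint: 1*0.0 = 0.0 >= 0 -- satisfied.
Step 2: Compute optimal value.
f(x*) = 2*0.0^2 + 0*0.0 = 0.0


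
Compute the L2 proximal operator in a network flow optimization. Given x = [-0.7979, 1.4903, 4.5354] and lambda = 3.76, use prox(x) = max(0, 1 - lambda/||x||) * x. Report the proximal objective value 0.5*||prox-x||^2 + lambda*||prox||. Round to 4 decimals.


Step 1: Compute ||x||.
||x|| = 4.8402
Step 2: Compute scaling factor.
scale = max(0, 1 - 3.76/4.8402) = 0.2232
Step 3: prox(x) = [-0.1781, 0.3326, 1.0122]
||prox(x)|| = 1.0802
Step 4: Proximal objective.
0.5*||prox-x||^2 = 7.0688
lambda*||prox|| = 4.0616
Total = 11.1303


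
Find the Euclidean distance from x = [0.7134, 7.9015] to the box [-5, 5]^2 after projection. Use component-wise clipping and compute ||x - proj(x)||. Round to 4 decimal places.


Project each component onto [-5, 5].
clip(0.7134) = 0.7134, clip(7.9015) = 5.0
Projection = [0.7134, 5.0]
Squared diffs: [0.0, 8.4187]
Distance = sqrt(8.4187) = 2.9015


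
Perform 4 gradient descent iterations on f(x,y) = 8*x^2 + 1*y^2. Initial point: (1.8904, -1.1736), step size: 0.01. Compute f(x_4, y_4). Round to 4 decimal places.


Gradient descent on f(x,y) = 8*x^2 + 1*y^2.
Starting point: (1.8904, -1.1736), alpha = 0.01
Step 1: grad_x = 2*8*1.8904 = 30.2464, grad_y = 2*1*-1.1736 = -2.3472
  x_1 = 1.8904 - 0.01*30.2464 = 1.5879
  y_1 = -1.1736 - 0.01*-2.3472 = -1.1501
Step 2: grad_x = 2*8*1.5879 = 25.407, grad_y = 2*1*-1.1501 = -2.3003
  x_2 = 1.5879 - 0.01*25.407 = 1.3339
  y_2 = -1.1501 - 0.01*-2.3003 = -1.1271
Step 3: grad_x = 2*8*1.3339 = 21.3419, grad_y = 2*1*-1.1271 = -2.2543
  x_3 = 1.3339 - 0.01*21.3419 = 1.1204
  y_3 = -1.1271 - 0.01*-2.2543 = -1.1046
Step 4: grad_x = 2*8*1.1204 = 17.9272, grad_y = 2*1*-1.1046 = -2.2092
  x_4 = 1.1204 - 0.01*17.9272 = 0.9412
  y_4 = -1.1046 - 0.01*-2.2092 = -1.0825
f(0.9412, -1.0825) = 8*0.9412^2 + 1*(-1.0825)^2 = 8.2583


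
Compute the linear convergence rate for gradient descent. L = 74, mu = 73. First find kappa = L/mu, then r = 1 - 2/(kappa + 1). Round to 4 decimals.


Step 1: Compute the condition number.
kappa = L/mu = 74/73 = 1.0137
Step 2: Compute the convergence rate.
r = 1 - 2/(kappa + 1) = 1 - 2*mu/(L + mu) = (L - mu)/(L + mu) = 1/147 = 0.0068


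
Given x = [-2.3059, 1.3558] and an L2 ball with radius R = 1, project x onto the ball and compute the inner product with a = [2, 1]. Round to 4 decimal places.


Step 1: Compute ||x|| (intermediates to 6 decimals).
||x|| = sqrt((-2.3059)^2 + 1.3558^2) = 2.674952
Step 2: Project.
Since ||x|| > R, scale = R/||x|| = 1/2.674952 = 0.373838, proj(x) = scale * x
proj(x) = [-0.862033, 0.50685]
Step 3: Dot product.
a^T * proj(x) = 2*(-0.862033) + 1*0.50685 = -1.2172


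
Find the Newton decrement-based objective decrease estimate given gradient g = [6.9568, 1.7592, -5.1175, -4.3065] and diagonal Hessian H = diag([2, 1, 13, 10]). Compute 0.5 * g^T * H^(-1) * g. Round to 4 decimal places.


Step 1: H is diagonal, so H^(-1) * g = [3.4784, 1.7592, -0.3937, -0.4307].
Step 2: g^T H^(-1) g = sum_i g_i^2 / H_ii
  = (6.9568)^2/2 + (1.7592)^2/1 + (-5.1175)^2/13 + (-4.3065)^2/10
  = 24.1985 + 3.0948 + 2.0145 + 1.8546 = 31.1624
Step 3: Objective decrease = 0.5 * g^T H^(-1) g = 15.5812


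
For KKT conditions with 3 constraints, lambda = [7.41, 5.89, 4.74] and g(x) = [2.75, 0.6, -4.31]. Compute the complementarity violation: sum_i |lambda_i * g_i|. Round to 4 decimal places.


KKT complementary slackness check:
lambda_1 * g_1 = 7.41 * 2.75 = 20.3775
lambda_2 * g_2 = 5.89 * 0.6 = 3.534
lambda_3 * g_3 = 4.74 * -4.31 = -20.4294
Total violation = 20.3775 + 3.534 + 20.4294 = 44.3409


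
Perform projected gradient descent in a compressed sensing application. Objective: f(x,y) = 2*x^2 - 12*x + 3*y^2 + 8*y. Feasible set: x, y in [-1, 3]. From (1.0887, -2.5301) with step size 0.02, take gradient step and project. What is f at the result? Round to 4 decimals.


Step 1: Compute gradient at (1.0887, -2.5301).
grad_x = 2*2*1.0887 - 12 = -7.6452
grad_y = 2*3*-2.5301 + 8 = -7.1806
Step 2: Gradient step.
x_raw = 1.0887 - 0.02*-7.6452 = 1.2416
y_raw = -2.5301 - 0.02*-7.1806 = -2.3865
Step 3: Project onto [-1, 3].
x_proj = clip(1.2416) = 1.2416
y_proj = clip(-2.3865) = -1.0
Step 4: Evaluate f.
f(1.2416, -1.0) = -16.8161


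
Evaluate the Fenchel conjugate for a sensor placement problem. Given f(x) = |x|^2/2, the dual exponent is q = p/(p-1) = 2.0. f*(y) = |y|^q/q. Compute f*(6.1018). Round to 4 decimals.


The conjugate exponent q satisfies 1/p + 1/q = 1.
p = 2, so q = 2/(2 - 1) = 2.0
|y|^q = 6.1018^2.0 = 37.232
f*(6.1018) = 37.232 / 2.0 = 18.616


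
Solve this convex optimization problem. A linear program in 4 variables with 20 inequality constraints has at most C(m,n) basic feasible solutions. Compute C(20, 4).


Each vertex corresponds to some choice of n active constraints out of m, so the number of vertices is at most C(m, n) = m! / (n!(m-n)!).
m = 20, n = 4
Numerator: 20 * 19 * 18 * 17
Denominator: 4! = 24
C(20, 4) = 4845


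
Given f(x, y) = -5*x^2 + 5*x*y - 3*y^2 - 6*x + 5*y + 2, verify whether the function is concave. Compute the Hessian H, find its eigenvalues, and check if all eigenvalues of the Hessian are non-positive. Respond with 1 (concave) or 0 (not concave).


The Hessian of f(x,y) = -5*x^2 + 5*x*y - 3*y^2 - 6*x + 5*y + 2 is:
H = [[-10, 5], [5, -6]]
Trace = -10 - 6 = -16
Determinant = -10*-6 - (5)^2 = 35
Discriminant = (-16)^2 - 4*35 = 116.0
Eigenvalues: lambda_1 = -13.3852, lambda_2 = -2.6148
The function is concave.

1


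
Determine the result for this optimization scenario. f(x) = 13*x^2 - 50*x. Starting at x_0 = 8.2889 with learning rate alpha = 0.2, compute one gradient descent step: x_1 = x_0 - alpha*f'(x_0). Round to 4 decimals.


We compute the gradient at x_0 and apply the update.
f'(x) = 26*x - 50
f'(8.2889) = 26*8.2889 - 50 = 165.5114
x_1 = 8.2889 - 0.2*165.5114 = -24.8134


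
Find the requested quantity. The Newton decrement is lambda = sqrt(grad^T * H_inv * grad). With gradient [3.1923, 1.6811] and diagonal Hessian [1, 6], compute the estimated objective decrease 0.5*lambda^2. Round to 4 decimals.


Step 1: H is diagonal, so H^(-1) * g = [3.1923, 0.2802].
Step 2: g^T H^(-1) g = sum_i g_i^2 / H_ii
  = (3.1923)^2/1 + (1.6811)^2/6
  = 10.1908 + 0.471 = 10.6618
Step 3: Objective decrease = 0.5 * g^T H^(-1) g = 5.3309


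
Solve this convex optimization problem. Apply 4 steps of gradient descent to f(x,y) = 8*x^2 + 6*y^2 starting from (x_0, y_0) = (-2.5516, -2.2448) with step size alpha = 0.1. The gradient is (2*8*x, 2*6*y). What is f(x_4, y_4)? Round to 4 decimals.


Gradient descent on f(x,y) = 8*x^2 + 6*y^2.
Starting point: (-2.5516, -2.2448), alpha = 0.1
Step 1: grad_x = 2*8*-2.5516 = -40.8256, grad_y = 2*6*-2.2448 = -26.9376
  x_1 = -2.5516 - 0.1*-40.8256 = 1.531
  y_1 = -2.2448 - 0.1*-26.9376 = 0.449
Step 2: grad_x = 2*8*1.531 = 24.4954, grad_y = 2*6*0.449 = 5.3875
  x_2 = 1.531 - 0.1*24.4954 = -0.9186
  y_2 = 0.449 - 0.1*5.3875 = -0.0898
Step 3: grad_x = 2*8*-0.9186 = -14.6972, grad_y = 2*6*-0.0898 = -1.0775
  x_3 = -0.9186 - 0.1*-14.6972 = 0.5511
  y_3 = -0.0898 - 0.1*-1.0775 = 0.018
Step 4: grad_x = 2*8*0.5511 = 8.8183, grad_y = 2*6*0.018 = 0.2155
  x_4 = 0.5511 - 0.1*8.8183 = -0.3307
  y_4 = 0.018 - 0.1*0.2155 = -0.0036
f(-0.3307, -0.0036) = 8*(-0.3307)^2 + 6*(-0.0036)^2 = 0.8749


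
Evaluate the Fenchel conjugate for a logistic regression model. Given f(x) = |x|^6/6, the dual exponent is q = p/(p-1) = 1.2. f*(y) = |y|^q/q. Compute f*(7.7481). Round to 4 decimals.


The conjugate exponent q satisfies 1/p + 1/q = 1.
p = 6, so q = 6/(6 - 1) = 1.2
|y|^q = 7.7481^1.2 = 11.669
f*(7.7481) = 11.669 / 1.2 = 9.7242


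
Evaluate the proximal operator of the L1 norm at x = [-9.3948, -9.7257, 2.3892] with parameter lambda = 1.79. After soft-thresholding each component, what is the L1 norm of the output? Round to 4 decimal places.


Soft-thresholding with lambda = 1.79:
prox(-9.3948) = sign(-9.3948)*max(|-9.3948| - 1.79, 0) = -7.6048
prox(-9.7257) = sign(-9.7257)*max(|-9.7257| - 1.79, 0) = -7.9357
prox(2.3892) = sign(2.3892)*max(|2.3892| - 1.79, 0) = 0.5992
prox(x) = [-7.6048, -7.9357, 0.5992]
||prox(x)||_1 = 7.6048 + 7.9357 + 0.5992 = 16.1397


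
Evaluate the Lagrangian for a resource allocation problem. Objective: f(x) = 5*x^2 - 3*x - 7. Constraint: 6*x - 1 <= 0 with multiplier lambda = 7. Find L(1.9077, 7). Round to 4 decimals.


Step 1: Evaluate f(x).
f(1.9077) = 5*1.9077^2 - 3*1.9077 - 7 = 5.4735
Step 2: Evaluate g(x).
g(1.9077) = 6*1.9077 - 1 = 10.4462
Step 3: Compute Lagrangian.
L = 5.4735 + 7*10.4462 = 78.5969
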